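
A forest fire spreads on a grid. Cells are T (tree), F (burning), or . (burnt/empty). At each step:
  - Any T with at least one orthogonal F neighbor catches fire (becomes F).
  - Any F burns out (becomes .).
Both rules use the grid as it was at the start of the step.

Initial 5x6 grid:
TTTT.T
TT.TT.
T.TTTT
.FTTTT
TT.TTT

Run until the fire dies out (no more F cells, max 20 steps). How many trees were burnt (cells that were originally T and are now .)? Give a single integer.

Step 1: +2 fires, +1 burnt (F count now 2)
Step 2: +3 fires, +2 burnt (F count now 3)
Step 3: +3 fires, +3 burnt (F count now 3)
Step 4: +4 fires, +3 burnt (F count now 4)
Step 5: +4 fires, +4 burnt (F count now 4)
Step 6: +1 fires, +4 burnt (F count now 1)
Step 7: +1 fires, +1 burnt (F count now 1)
Step 8: +2 fires, +1 burnt (F count now 2)
Step 9: +1 fires, +2 burnt (F count now 1)
Step 10: +1 fires, +1 burnt (F count now 1)
Step 11: +0 fires, +1 burnt (F count now 0)
Fire out after step 11
Initially T: 23, now '.': 29
Total burnt (originally-T cells now '.'): 22

Answer: 22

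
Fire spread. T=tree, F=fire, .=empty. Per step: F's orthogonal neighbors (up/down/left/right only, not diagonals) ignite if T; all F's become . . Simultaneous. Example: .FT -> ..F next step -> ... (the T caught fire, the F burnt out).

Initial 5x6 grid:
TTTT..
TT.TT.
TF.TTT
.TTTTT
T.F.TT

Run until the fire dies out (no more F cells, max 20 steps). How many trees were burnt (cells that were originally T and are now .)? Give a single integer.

Answer: 19

Derivation:
Step 1: +4 fires, +2 burnt (F count now 4)
Step 2: +3 fires, +4 burnt (F count now 3)
Step 3: +4 fires, +3 burnt (F count now 4)
Step 4: +5 fires, +4 burnt (F count now 5)
Step 5: +3 fires, +5 burnt (F count now 3)
Step 6: +0 fires, +3 burnt (F count now 0)
Fire out after step 6
Initially T: 20, now '.': 29
Total burnt (originally-T cells now '.'): 19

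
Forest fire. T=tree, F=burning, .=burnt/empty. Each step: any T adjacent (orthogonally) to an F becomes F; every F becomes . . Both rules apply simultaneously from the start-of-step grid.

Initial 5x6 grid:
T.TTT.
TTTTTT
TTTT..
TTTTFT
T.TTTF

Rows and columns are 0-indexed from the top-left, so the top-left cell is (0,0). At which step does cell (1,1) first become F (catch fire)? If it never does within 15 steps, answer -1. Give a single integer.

Step 1: cell (1,1)='T' (+3 fires, +2 burnt)
Step 2: cell (1,1)='T' (+3 fires, +3 burnt)
Step 3: cell (1,1)='T' (+4 fires, +3 burnt)
Step 4: cell (1,1)='T' (+5 fires, +4 burnt)
Step 5: cell (1,1)='F' (+6 fires, +5 burnt)
  -> target ignites at step 5
Step 6: cell (1,1)='.' (+1 fires, +6 burnt)
Step 7: cell (1,1)='.' (+1 fires, +1 burnt)
Step 8: cell (1,1)='.' (+0 fires, +1 burnt)
  fire out at step 8

5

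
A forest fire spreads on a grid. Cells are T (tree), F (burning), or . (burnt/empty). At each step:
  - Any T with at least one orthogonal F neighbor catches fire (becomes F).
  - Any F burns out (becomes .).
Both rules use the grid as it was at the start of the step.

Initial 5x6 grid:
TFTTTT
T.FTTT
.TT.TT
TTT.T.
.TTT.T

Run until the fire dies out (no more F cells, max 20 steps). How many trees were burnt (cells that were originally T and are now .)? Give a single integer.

Step 1: +4 fires, +2 burnt (F count now 4)
Step 2: +5 fires, +4 burnt (F count now 5)
Step 3: +5 fires, +5 burnt (F count now 5)
Step 4: +6 fires, +5 burnt (F count now 6)
Step 5: +0 fires, +6 burnt (F count now 0)
Fire out after step 5
Initially T: 21, now '.': 29
Total burnt (originally-T cells now '.'): 20

Answer: 20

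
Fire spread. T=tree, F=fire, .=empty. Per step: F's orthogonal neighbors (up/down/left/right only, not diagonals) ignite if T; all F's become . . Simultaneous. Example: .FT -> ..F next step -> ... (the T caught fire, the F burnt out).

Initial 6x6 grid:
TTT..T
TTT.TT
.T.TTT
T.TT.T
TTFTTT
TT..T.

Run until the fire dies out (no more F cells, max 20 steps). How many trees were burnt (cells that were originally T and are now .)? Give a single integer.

Step 1: +3 fires, +1 burnt (F count now 3)
Step 2: +4 fires, +3 burnt (F count now 4)
Step 3: +5 fires, +4 burnt (F count now 5)
Step 4: +2 fires, +5 burnt (F count now 2)
Step 5: +2 fires, +2 burnt (F count now 2)
Step 6: +1 fires, +2 burnt (F count now 1)
Step 7: +1 fires, +1 burnt (F count now 1)
Step 8: +0 fires, +1 burnt (F count now 0)
Fire out after step 8
Initially T: 25, now '.': 29
Total burnt (originally-T cells now '.'): 18

Answer: 18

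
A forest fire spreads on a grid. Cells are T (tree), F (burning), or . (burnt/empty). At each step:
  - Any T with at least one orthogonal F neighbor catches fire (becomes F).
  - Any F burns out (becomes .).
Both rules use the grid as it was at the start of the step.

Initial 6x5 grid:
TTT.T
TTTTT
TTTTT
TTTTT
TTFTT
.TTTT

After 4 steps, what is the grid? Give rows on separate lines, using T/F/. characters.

Step 1: 4 trees catch fire, 1 burn out
  TTT.T
  TTTTT
  TTTTT
  TTFTT
  TF.FT
  .TFTT
Step 2: 7 trees catch fire, 4 burn out
  TTT.T
  TTTTT
  TTFTT
  TF.FT
  F...F
  .F.FT
Step 3: 6 trees catch fire, 7 burn out
  TTT.T
  TTFTT
  TF.FT
  F...F
  .....
  ....F
Step 4: 5 trees catch fire, 6 burn out
  TTF.T
  TF.FT
  F...F
  .....
  .....
  .....

TTF.T
TF.FT
F...F
.....
.....
.....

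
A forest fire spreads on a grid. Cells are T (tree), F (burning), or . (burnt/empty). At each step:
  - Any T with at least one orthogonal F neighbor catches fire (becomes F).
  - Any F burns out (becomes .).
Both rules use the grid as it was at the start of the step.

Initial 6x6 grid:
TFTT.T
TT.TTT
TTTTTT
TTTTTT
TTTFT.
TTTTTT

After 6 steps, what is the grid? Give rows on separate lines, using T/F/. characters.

Step 1: 7 trees catch fire, 2 burn out
  F.FT.T
  TF.TTT
  TTTTTT
  TTTFTT
  TTF.F.
  TTTFTT
Step 2: 9 trees catch fire, 7 burn out
  ...F.T
  F..TTT
  TFTFTT
  TTF.FT
  TF....
  TTF.FT
Step 3: 9 trees catch fire, 9 burn out
  .....T
  ...FTT
  F.F.FT
  TF...F
  F.....
  TF...F
Step 4: 4 trees catch fire, 9 burn out
  .....T
  ....FT
  .....F
  F.....
  ......
  F.....
Step 5: 1 trees catch fire, 4 burn out
  .....T
  .....F
  ......
  ......
  ......
  ......
Step 6: 1 trees catch fire, 1 burn out
  .....F
  ......
  ......
  ......
  ......
  ......

.....F
......
......
......
......
......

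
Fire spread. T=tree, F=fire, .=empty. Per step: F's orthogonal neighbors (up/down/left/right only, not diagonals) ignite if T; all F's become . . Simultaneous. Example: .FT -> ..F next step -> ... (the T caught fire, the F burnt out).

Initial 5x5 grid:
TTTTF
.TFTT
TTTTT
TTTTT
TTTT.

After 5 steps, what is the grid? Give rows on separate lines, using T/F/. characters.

Step 1: 6 trees catch fire, 2 burn out
  TTFF.
  .F.FF
  TTFTT
  TTTTT
  TTTT.
Step 2: 5 trees catch fire, 6 burn out
  TF...
  .....
  TF.FF
  TTFTT
  TTTT.
Step 3: 6 trees catch fire, 5 burn out
  F....
  .....
  F....
  TF.FF
  TTFT.
Step 4: 3 trees catch fire, 6 burn out
  .....
  .....
  .....
  F....
  TF.F.
Step 5: 1 trees catch fire, 3 burn out
  .....
  .....
  .....
  .....
  F....

.....
.....
.....
.....
F....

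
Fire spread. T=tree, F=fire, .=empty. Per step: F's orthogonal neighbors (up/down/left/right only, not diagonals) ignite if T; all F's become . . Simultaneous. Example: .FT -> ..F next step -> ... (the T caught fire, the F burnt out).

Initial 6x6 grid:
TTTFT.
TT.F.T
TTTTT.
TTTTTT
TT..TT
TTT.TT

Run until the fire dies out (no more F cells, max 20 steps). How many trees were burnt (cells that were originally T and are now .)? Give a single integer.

Step 1: +3 fires, +2 burnt (F count now 3)
Step 2: +4 fires, +3 burnt (F count now 4)
Step 3: +5 fires, +4 burnt (F count now 5)
Step 4: +5 fires, +5 burnt (F count now 5)
Step 5: +4 fires, +5 burnt (F count now 4)
Step 6: +3 fires, +4 burnt (F count now 3)
Step 7: +2 fires, +3 burnt (F count now 2)
Step 8: +0 fires, +2 burnt (F count now 0)
Fire out after step 8
Initially T: 27, now '.': 35
Total burnt (originally-T cells now '.'): 26

Answer: 26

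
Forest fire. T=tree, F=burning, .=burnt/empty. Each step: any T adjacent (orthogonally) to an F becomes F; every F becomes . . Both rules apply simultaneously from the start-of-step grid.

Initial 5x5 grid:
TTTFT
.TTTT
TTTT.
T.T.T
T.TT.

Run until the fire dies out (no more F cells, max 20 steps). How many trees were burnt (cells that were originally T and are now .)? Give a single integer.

Step 1: +3 fires, +1 burnt (F count now 3)
Step 2: +4 fires, +3 burnt (F count now 4)
Step 3: +3 fires, +4 burnt (F count now 3)
Step 4: +2 fires, +3 burnt (F count now 2)
Step 5: +2 fires, +2 burnt (F count now 2)
Step 6: +2 fires, +2 burnt (F count now 2)
Step 7: +1 fires, +2 burnt (F count now 1)
Step 8: +0 fires, +1 burnt (F count now 0)
Fire out after step 8
Initially T: 18, now '.': 24
Total burnt (originally-T cells now '.'): 17

Answer: 17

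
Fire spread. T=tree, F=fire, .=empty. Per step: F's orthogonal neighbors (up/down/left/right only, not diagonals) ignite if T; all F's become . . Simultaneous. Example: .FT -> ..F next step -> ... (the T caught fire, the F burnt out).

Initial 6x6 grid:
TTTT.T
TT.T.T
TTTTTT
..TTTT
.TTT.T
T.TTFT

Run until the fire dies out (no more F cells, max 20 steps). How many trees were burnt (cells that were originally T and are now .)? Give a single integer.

Step 1: +2 fires, +1 burnt (F count now 2)
Step 2: +3 fires, +2 burnt (F count now 3)
Step 3: +3 fires, +3 burnt (F count now 3)
Step 4: +5 fires, +3 burnt (F count now 5)
Step 5: +4 fires, +5 burnt (F count now 4)
Step 6: +3 fires, +4 burnt (F count now 3)
Step 7: +3 fires, +3 burnt (F count now 3)
Step 8: +2 fires, +3 burnt (F count now 2)
Step 9: +1 fires, +2 burnt (F count now 1)
Step 10: +0 fires, +1 burnt (F count now 0)
Fire out after step 10
Initially T: 27, now '.': 35
Total burnt (originally-T cells now '.'): 26

Answer: 26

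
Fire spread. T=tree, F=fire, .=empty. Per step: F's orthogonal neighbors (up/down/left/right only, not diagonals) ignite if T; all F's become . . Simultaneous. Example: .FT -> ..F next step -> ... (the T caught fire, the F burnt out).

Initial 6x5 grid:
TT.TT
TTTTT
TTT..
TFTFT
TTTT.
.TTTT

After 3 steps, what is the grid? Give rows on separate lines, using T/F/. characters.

Step 1: 6 trees catch fire, 2 burn out
  TT.TT
  TTTTT
  TFT..
  F.F.F
  TFTF.
  .TTTT
Step 2: 7 trees catch fire, 6 burn out
  TT.TT
  TFTTT
  F.F..
  .....
  F.F..
  .FTFT
Step 3: 5 trees catch fire, 7 burn out
  TF.TT
  F.FTT
  .....
  .....
  .....
  ..F.F

TF.TT
F.FTT
.....
.....
.....
..F.F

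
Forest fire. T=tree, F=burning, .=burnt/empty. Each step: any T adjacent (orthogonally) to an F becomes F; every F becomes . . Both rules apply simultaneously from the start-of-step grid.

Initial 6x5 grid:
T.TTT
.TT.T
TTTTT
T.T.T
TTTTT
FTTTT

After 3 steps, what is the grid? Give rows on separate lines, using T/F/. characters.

Step 1: 2 trees catch fire, 1 burn out
  T.TTT
  .TT.T
  TTTTT
  T.T.T
  FTTTT
  .FTTT
Step 2: 3 trees catch fire, 2 burn out
  T.TTT
  .TT.T
  TTTTT
  F.T.T
  .FTTT
  ..FTT
Step 3: 3 trees catch fire, 3 burn out
  T.TTT
  .TT.T
  FTTTT
  ..T.T
  ..FTT
  ...FT

T.TTT
.TT.T
FTTTT
..T.T
..FTT
...FT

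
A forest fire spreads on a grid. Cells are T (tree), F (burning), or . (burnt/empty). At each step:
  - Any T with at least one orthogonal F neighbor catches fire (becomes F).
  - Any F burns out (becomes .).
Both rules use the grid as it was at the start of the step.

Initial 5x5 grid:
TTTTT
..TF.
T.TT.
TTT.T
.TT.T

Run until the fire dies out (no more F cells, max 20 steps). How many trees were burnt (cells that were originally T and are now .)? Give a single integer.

Step 1: +3 fires, +1 burnt (F count now 3)
Step 2: +3 fires, +3 burnt (F count now 3)
Step 3: +2 fires, +3 burnt (F count now 2)
Step 4: +3 fires, +2 burnt (F count now 3)
Step 5: +2 fires, +3 burnt (F count now 2)
Step 6: +1 fires, +2 burnt (F count now 1)
Step 7: +0 fires, +1 burnt (F count now 0)
Fire out after step 7
Initially T: 16, now '.': 23
Total burnt (originally-T cells now '.'): 14

Answer: 14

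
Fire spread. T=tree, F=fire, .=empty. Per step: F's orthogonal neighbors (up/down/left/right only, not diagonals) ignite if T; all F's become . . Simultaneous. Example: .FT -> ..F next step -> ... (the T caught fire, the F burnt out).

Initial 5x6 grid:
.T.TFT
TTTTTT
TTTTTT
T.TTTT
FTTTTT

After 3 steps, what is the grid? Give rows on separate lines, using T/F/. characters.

Step 1: 5 trees catch fire, 2 burn out
  .T.F.F
  TTTTFT
  TTTTTT
  F.TTTT
  .FTTTT
Step 2: 5 trees catch fire, 5 burn out
  .T....
  TTTF.F
  FTTTFT
  ..TTTT
  ..FTTT
Step 3: 8 trees catch fire, 5 burn out
  .T....
  FTF...
  .FTF.F
  ..FTFT
  ...FTT

.T....
FTF...
.FTF.F
..FTFT
...FTT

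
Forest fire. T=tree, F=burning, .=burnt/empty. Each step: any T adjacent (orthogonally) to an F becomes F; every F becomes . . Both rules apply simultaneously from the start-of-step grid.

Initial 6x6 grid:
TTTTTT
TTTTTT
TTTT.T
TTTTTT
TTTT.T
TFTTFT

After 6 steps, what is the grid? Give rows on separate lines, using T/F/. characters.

Step 1: 5 trees catch fire, 2 burn out
  TTTTTT
  TTTTTT
  TTTT.T
  TTTTTT
  TFTT.T
  F.FF.F
Step 2: 5 trees catch fire, 5 burn out
  TTTTTT
  TTTTTT
  TTTT.T
  TFTTTT
  F.FF.F
  ......
Step 3: 5 trees catch fire, 5 burn out
  TTTTTT
  TTTTTT
  TFTT.T
  F.FFTF
  ......
  ......
Step 4: 6 trees catch fire, 5 burn out
  TTTTTT
  TFTTTT
  F.FF.F
  ....F.
  ......
  ......
Step 5: 5 trees catch fire, 6 burn out
  TFTTTT
  F.FFTF
  ......
  ......
  ......
  ......
Step 6: 5 trees catch fire, 5 burn out
  F.FFTF
  ....F.
  ......
  ......
  ......
  ......

F.FFTF
....F.
......
......
......
......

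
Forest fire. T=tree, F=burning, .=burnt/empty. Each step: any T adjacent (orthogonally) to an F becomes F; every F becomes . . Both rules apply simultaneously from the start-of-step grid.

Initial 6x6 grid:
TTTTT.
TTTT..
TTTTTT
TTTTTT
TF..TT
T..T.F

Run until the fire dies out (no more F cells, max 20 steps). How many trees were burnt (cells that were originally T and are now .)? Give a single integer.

Answer: 25

Derivation:
Step 1: +3 fires, +2 burnt (F count now 3)
Step 2: +6 fires, +3 burnt (F count now 6)
Step 3: +6 fires, +6 burnt (F count now 6)
Step 4: +5 fires, +6 burnt (F count now 5)
Step 5: +3 fires, +5 burnt (F count now 3)
Step 6: +1 fires, +3 burnt (F count now 1)
Step 7: +1 fires, +1 burnt (F count now 1)
Step 8: +0 fires, +1 burnt (F count now 0)
Fire out after step 8
Initially T: 26, now '.': 35
Total burnt (originally-T cells now '.'): 25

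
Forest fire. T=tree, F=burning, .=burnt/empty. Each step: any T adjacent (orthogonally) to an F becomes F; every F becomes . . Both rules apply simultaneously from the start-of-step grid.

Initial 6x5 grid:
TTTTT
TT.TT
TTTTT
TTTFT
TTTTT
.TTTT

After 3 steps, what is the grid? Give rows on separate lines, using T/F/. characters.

Step 1: 4 trees catch fire, 1 burn out
  TTTTT
  TT.TT
  TTTFT
  TTF.F
  TTTFT
  .TTTT
Step 2: 7 trees catch fire, 4 burn out
  TTTTT
  TT.FT
  TTF.F
  TF...
  TTF.F
  .TTFT
Step 3: 7 trees catch fire, 7 burn out
  TTTFT
  TT..F
  TF...
  F....
  TF...
  .TF.F

TTTFT
TT..F
TF...
F....
TF...
.TF.F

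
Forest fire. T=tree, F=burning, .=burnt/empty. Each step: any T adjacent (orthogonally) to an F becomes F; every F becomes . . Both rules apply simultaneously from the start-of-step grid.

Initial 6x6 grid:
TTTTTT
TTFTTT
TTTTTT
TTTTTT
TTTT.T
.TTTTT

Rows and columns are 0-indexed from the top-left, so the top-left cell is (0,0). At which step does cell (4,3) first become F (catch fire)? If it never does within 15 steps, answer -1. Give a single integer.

Step 1: cell (4,3)='T' (+4 fires, +1 burnt)
Step 2: cell (4,3)='T' (+7 fires, +4 burnt)
Step 3: cell (4,3)='T' (+8 fires, +7 burnt)
Step 4: cell (4,3)='F' (+7 fires, +8 burnt)
  -> target ignites at step 4
Step 5: cell (4,3)='.' (+4 fires, +7 burnt)
Step 6: cell (4,3)='.' (+2 fires, +4 burnt)
Step 7: cell (4,3)='.' (+1 fires, +2 burnt)
Step 8: cell (4,3)='.' (+0 fires, +1 burnt)
  fire out at step 8

4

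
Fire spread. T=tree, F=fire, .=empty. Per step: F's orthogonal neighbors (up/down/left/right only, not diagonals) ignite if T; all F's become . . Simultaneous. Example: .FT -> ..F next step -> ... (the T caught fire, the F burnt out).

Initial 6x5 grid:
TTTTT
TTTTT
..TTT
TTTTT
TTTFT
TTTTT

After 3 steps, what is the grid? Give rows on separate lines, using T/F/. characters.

Step 1: 4 trees catch fire, 1 burn out
  TTTTT
  TTTTT
  ..TTT
  TTTFT
  TTF.F
  TTTFT
Step 2: 6 trees catch fire, 4 burn out
  TTTTT
  TTTTT
  ..TFT
  TTF.F
  TF...
  TTF.F
Step 3: 6 trees catch fire, 6 burn out
  TTTTT
  TTTFT
  ..F.F
  TF...
  F....
  TF...

TTTTT
TTTFT
..F.F
TF...
F....
TF...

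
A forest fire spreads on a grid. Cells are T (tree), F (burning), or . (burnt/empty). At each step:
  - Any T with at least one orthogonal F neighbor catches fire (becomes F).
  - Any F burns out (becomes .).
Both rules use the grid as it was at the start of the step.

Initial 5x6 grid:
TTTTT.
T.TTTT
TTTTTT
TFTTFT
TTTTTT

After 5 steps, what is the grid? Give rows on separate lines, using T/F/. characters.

Step 1: 8 trees catch fire, 2 burn out
  TTTTT.
  T.TTTT
  TFTTFT
  F.FF.F
  TFTTFT
Step 2: 9 trees catch fire, 8 burn out
  TTTTT.
  T.TTFT
  F.FF.F
  ......
  F.FF.F
Step 3: 5 trees catch fire, 9 burn out
  TTTTF.
  F.FF.F
  ......
  ......
  ......
Step 4: 3 trees catch fire, 5 burn out
  FTFF..
  ......
  ......
  ......
  ......
Step 5: 1 trees catch fire, 3 burn out
  .F....
  ......
  ......
  ......
  ......

.F....
......
......
......
......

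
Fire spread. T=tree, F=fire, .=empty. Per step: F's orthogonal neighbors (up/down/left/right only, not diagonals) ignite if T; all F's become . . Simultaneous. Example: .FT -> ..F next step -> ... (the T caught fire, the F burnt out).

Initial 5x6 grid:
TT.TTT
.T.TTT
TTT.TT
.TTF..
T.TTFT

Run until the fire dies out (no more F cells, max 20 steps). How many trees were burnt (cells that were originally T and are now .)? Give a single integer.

Answer: 11

Derivation:
Step 1: +3 fires, +2 burnt (F count now 3)
Step 2: +3 fires, +3 burnt (F count now 3)
Step 3: +1 fires, +3 burnt (F count now 1)
Step 4: +2 fires, +1 burnt (F count now 2)
Step 5: +1 fires, +2 burnt (F count now 1)
Step 6: +1 fires, +1 burnt (F count now 1)
Step 7: +0 fires, +1 burnt (F count now 0)
Fire out after step 7
Initially T: 20, now '.': 21
Total burnt (originally-T cells now '.'): 11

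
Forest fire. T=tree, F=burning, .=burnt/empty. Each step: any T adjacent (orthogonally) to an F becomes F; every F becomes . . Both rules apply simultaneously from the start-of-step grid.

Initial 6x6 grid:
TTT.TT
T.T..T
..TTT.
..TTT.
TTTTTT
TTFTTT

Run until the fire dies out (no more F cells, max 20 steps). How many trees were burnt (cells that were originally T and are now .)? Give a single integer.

Answer: 22

Derivation:
Step 1: +3 fires, +1 burnt (F count now 3)
Step 2: +5 fires, +3 burnt (F count now 5)
Step 3: +5 fires, +5 burnt (F count now 5)
Step 4: +4 fires, +5 burnt (F count now 4)
Step 5: +2 fires, +4 burnt (F count now 2)
Step 6: +1 fires, +2 burnt (F count now 1)
Step 7: +1 fires, +1 burnt (F count now 1)
Step 8: +1 fires, +1 burnt (F count now 1)
Step 9: +0 fires, +1 burnt (F count now 0)
Fire out after step 9
Initially T: 25, now '.': 33
Total burnt (originally-T cells now '.'): 22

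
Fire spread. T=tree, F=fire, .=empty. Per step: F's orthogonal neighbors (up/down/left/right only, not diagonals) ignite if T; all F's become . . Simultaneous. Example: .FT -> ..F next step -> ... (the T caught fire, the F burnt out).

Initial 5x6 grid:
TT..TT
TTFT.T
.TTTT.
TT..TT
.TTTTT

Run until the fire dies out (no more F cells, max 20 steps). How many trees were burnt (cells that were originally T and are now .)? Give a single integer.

Answer: 18

Derivation:
Step 1: +3 fires, +1 burnt (F count now 3)
Step 2: +4 fires, +3 burnt (F count now 4)
Step 3: +3 fires, +4 burnt (F count now 3)
Step 4: +3 fires, +3 burnt (F count now 3)
Step 5: +3 fires, +3 burnt (F count now 3)
Step 6: +2 fires, +3 burnt (F count now 2)
Step 7: +0 fires, +2 burnt (F count now 0)
Fire out after step 7
Initially T: 21, now '.': 27
Total burnt (originally-T cells now '.'): 18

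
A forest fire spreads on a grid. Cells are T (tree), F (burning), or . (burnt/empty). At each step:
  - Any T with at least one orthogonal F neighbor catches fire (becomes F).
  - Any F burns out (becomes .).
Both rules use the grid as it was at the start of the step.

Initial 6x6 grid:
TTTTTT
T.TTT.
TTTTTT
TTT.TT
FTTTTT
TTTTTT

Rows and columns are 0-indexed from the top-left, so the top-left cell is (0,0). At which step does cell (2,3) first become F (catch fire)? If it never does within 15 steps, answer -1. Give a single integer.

Step 1: cell (2,3)='T' (+3 fires, +1 burnt)
Step 2: cell (2,3)='T' (+4 fires, +3 burnt)
Step 3: cell (2,3)='T' (+5 fires, +4 burnt)
Step 4: cell (2,3)='T' (+4 fires, +5 burnt)
Step 5: cell (2,3)='F' (+6 fires, +4 burnt)
  -> target ignites at step 5
Step 6: cell (2,3)='.' (+5 fires, +6 burnt)
Step 7: cell (2,3)='.' (+3 fires, +5 burnt)
Step 8: cell (2,3)='.' (+1 fires, +3 burnt)
Step 9: cell (2,3)='.' (+1 fires, +1 burnt)
Step 10: cell (2,3)='.' (+0 fires, +1 burnt)
  fire out at step 10

5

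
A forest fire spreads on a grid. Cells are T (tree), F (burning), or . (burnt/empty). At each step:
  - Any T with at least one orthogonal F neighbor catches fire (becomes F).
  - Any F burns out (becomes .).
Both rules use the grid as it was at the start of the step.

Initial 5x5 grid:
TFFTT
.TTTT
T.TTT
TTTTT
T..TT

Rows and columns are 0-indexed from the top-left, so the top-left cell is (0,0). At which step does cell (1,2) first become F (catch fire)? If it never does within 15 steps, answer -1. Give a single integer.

Step 1: cell (1,2)='F' (+4 fires, +2 burnt)
  -> target ignites at step 1
Step 2: cell (1,2)='.' (+3 fires, +4 burnt)
Step 3: cell (1,2)='.' (+3 fires, +3 burnt)
Step 4: cell (1,2)='.' (+3 fires, +3 burnt)
Step 5: cell (1,2)='.' (+3 fires, +3 burnt)
Step 6: cell (1,2)='.' (+3 fires, +3 burnt)
Step 7: cell (1,2)='.' (+0 fires, +3 burnt)
  fire out at step 7

1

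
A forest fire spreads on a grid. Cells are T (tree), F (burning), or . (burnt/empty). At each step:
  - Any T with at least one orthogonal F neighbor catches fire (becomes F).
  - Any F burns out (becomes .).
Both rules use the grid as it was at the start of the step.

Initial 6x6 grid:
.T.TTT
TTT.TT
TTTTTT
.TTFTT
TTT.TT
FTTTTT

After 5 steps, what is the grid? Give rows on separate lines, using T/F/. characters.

Step 1: 5 trees catch fire, 2 burn out
  .T.TTT
  TTT.TT
  TTTFTT
  .TF.FT
  FTT.TT
  .FTTTT
Step 2: 8 trees catch fire, 5 burn out
  .T.TTT
  TTT.TT
  TTF.FT
  .F...F
  .FF.FT
  ..FTTT
Step 3: 7 trees catch fire, 8 burn out
  .T.TTT
  TTF.FT
  TF...F
  ......
  .....F
  ...FFT
Step 4: 5 trees catch fire, 7 burn out
  .T.TFT
  TF...F
  F.....
  ......
  ......
  .....F
Step 5: 4 trees catch fire, 5 burn out
  .F.F.F
  F.....
  ......
  ......
  ......
  ......

.F.F.F
F.....
......
......
......
......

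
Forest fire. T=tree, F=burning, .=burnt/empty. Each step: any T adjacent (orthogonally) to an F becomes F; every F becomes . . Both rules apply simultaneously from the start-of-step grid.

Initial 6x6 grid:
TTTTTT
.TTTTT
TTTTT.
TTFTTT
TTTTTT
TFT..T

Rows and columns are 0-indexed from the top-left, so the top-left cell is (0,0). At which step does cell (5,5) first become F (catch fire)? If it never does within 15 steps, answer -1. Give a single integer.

Step 1: cell (5,5)='T' (+7 fires, +2 burnt)
Step 2: cell (5,5)='T' (+7 fires, +7 burnt)
Step 3: cell (5,5)='T' (+7 fires, +7 burnt)
Step 4: cell (5,5)='T' (+4 fires, +7 burnt)
Step 5: cell (5,5)='F' (+4 fires, +4 burnt)
  -> target ignites at step 5
Step 6: cell (5,5)='.' (+1 fires, +4 burnt)
Step 7: cell (5,5)='.' (+0 fires, +1 burnt)
  fire out at step 7

5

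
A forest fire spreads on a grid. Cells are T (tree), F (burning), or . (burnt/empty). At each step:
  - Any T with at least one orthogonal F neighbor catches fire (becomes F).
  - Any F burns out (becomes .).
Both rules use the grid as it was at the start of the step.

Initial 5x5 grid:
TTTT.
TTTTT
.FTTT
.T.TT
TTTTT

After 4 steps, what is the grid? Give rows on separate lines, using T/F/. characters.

Step 1: 3 trees catch fire, 1 burn out
  TTTT.
  TFTTT
  ..FTT
  .F.TT
  TTTTT
Step 2: 5 trees catch fire, 3 burn out
  TFTT.
  F.FTT
  ...FT
  ...TT
  TFTTT
Step 3: 7 trees catch fire, 5 burn out
  F.FT.
  ...FT
  ....F
  ...FT
  F.FTT
Step 4: 4 trees catch fire, 7 burn out
  ...F.
  ....F
  .....
  ....F
  ...FT

...F.
....F
.....
....F
...FT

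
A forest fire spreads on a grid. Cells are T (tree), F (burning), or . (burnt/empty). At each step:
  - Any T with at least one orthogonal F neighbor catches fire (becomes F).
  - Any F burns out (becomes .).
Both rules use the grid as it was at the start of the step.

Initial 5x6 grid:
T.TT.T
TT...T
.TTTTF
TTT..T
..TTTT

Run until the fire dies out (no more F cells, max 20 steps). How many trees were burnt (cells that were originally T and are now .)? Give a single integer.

Answer: 17

Derivation:
Step 1: +3 fires, +1 burnt (F count now 3)
Step 2: +3 fires, +3 burnt (F count now 3)
Step 3: +2 fires, +3 burnt (F count now 2)
Step 4: +3 fires, +2 burnt (F count now 3)
Step 5: +3 fires, +3 burnt (F count now 3)
Step 6: +2 fires, +3 burnt (F count now 2)
Step 7: +1 fires, +2 burnt (F count now 1)
Step 8: +0 fires, +1 burnt (F count now 0)
Fire out after step 8
Initially T: 19, now '.': 28
Total burnt (originally-T cells now '.'): 17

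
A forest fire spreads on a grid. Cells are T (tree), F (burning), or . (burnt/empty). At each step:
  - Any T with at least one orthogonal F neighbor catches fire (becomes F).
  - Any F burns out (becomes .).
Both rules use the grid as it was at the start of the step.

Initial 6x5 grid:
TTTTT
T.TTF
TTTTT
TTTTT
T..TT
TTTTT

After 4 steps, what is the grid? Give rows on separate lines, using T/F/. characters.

Step 1: 3 trees catch fire, 1 burn out
  TTTTF
  T.TF.
  TTTTF
  TTTTT
  T..TT
  TTTTT
Step 2: 4 trees catch fire, 3 burn out
  TTTF.
  T.F..
  TTTF.
  TTTTF
  T..TT
  TTTTT
Step 3: 4 trees catch fire, 4 burn out
  TTF..
  T....
  TTF..
  TTTF.
  T..TF
  TTTTT
Step 4: 5 trees catch fire, 4 burn out
  TF...
  T....
  TF...
  TTF..
  T..F.
  TTTTF

TF...
T....
TF...
TTF..
T..F.
TTTTF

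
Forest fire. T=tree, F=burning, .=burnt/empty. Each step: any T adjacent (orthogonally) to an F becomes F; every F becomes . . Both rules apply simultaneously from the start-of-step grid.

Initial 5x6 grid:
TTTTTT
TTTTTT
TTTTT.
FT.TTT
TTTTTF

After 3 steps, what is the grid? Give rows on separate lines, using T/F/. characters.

Step 1: 5 trees catch fire, 2 burn out
  TTTTTT
  TTTTTT
  FTTTT.
  .F.TTF
  FTTTF.
Step 2: 5 trees catch fire, 5 burn out
  TTTTTT
  FTTTTT
  .FTTT.
  ...TF.
  .FTF..
Step 3: 6 trees catch fire, 5 burn out
  FTTTTT
  .FTTTT
  ..FTF.
  ...F..
  ..F...

FTTTTT
.FTTTT
..FTF.
...F..
..F...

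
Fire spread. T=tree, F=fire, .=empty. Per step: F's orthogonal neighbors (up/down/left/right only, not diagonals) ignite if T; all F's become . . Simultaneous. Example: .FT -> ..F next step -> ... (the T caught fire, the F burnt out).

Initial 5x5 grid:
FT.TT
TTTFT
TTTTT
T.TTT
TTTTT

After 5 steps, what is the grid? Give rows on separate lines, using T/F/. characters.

Step 1: 6 trees catch fire, 2 burn out
  .F.FT
  FTF.F
  TTTFT
  T.TTT
  TTTTT
Step 2: 6 trees catch fire, 6 burn out
  ....F
  .F...
  FTF.F
  T.TFT
  TTTTT
Step 3: 5 trees catch fire, 6 burn out
  .....
  .....
  .F...
  F.F.F
  TTTFT
Step 4: 3 trees catch fire, 5 burn out
  .....
  .....
  .....
  .....
  FTF.F
Step 5: 1 trees catch fire, 3 burn out
  .....
  .....
  .....
  .....
  .F...

.....
.....
.....
.....
.F...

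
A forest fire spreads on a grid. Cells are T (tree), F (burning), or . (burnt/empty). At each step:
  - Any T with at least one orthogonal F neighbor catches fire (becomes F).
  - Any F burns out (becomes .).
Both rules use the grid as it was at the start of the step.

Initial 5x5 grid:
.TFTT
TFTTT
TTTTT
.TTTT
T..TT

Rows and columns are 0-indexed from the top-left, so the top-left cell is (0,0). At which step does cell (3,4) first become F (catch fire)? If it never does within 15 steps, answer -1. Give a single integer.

Step 1: cell (3,4)='T' (+5 fires, +2 burnt)
Step 2: cell (3,4)='T' (+5 fires, +5 burnt)
Step 3: cell (3,4)='T' (+3 fires, +5 burnt)
Step 4: cell (3,4)='T' (+2 fires, +3 burnt)
Step 5: cell (3,4)='F' (+2 fires, +2 burnt)
  -> target ignites at step 5
Step 6: cell (3,4)='.' (+1 fires, +2 burnt)
Step 7: cell (3,4)='.' (+0 fires, +1 burnt)
  fire out at step 7

5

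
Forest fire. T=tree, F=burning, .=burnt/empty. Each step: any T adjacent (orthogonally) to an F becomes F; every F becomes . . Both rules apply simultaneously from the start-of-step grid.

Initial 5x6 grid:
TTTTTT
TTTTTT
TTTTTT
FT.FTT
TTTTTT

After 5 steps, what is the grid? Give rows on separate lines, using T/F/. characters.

Step 1: 6 trees catch fire, 2 burn out
  TTTTTT
  TTTTTT
  FTTFTT
  .F..FT
  FTTFTT
Step 2: 9 trees catch fire, 6 burn out
  TTTTTT
  FTTFTT
  .FF.FT
  .....F
  .FF.FT
Step 3: 7 trees catch fire, 9 burn out
  FTTFTT
  .FF.FT
  .....F
  ......
  .....F
Step 4: 4 trees catch fire, 7 burn out
  .FF.FT
  .....F
  ......
  ......
  ......
Step 5: 1 trees catch fire, 4 burn out
  .....F
  ......
  ......
  ......
  ......

.....F
......
......
......
......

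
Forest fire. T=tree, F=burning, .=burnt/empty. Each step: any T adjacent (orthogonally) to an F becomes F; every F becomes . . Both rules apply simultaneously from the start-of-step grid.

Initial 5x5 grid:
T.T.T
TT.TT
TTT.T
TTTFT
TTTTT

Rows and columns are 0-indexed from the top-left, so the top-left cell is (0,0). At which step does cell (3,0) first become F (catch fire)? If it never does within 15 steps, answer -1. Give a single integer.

Step 1: cell (3,0)='T' (+3 fires, +1 burnt)
Step 2: cell (3,0)='T' (+5 fires, +3 burnt)
Step 3: cell (3,0)='F' (+4 fires, +5 burnt)
  -> target ignites at step 3
Step 4: cell (3,0)='.' (+5 fires, +4 burnt)
Step 5: cell (3,0)='.' (+1 fires, +5 burnt)
Step 6: cell (3,0)='.' (+1 fires, +1 burnt)
Step 7: cell (3,0)='.' (+0 fires, +1 burnt)
  fire out at step 7

3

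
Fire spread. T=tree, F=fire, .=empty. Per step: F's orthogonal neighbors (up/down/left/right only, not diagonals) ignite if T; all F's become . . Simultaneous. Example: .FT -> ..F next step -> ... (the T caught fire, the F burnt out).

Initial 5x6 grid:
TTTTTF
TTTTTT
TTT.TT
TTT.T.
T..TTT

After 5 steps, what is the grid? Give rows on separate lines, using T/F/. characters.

Step 1: 2 trees catch fire, 1 burn out
  TTTTF.
  TTTTTF
  TTT.TT
  TTT.T.
  T..TTT
Step 2: 3 trees catch fire, 2 burn out
  TTTF..
  TTTTF.
  TTT.TF
  TTT.T.
  T..TTT
Step 3: 3 trees catch fire, 3 burn out
  TTF...
  TTTF..
  TTT.F.
  TTT.T.
  T..TTT
Step 4: 3 trees catch fire, 3 burn out
  TF....
  TTF...
  TTT...
  TTT.F.
  T..TTT
Step 5: 4 trees catch fire, 3 burn out
  F.....
  TF....
  TTF...
  TTT...
  T..TFT

F.....
TF....
TTF...
TTT...
T..TFT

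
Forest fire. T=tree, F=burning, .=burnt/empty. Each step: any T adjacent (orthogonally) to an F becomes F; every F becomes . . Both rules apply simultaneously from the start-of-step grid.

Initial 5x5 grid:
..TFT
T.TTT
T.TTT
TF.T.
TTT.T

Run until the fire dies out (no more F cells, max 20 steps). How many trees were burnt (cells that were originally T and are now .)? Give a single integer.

Answer: 15

Derivation:
Step 1: +5 fires, +2 burnt (F count now 5)
Step 2: +6 fires, +5 burnt (F count now 6)
Step 3: +4 fires, +6 burnt (F count now 4)
Step 4: +0 fires, +4 burnt (F count now 0)
Fire out after step 4
Initially T: 16, now '.': 24
Total burnt (originally-T cells now '.'): 15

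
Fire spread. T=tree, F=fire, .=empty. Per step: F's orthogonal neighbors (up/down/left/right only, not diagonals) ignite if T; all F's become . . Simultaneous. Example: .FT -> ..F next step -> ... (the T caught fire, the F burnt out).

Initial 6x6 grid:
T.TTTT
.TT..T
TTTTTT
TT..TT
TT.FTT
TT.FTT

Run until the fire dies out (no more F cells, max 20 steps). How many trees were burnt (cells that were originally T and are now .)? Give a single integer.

Step 1: +2 fires, +2 burnt (F count now 2)
Step 2: +3 fires, +2 burnt (F count now 3)
Step 3: +2 fires, +3 burnt (F count now 2)
Step 4: +2 fires, +2 burnt (F count now 2)
Step 5: +2 fires, +2 burnt (F count now 2)
Step 6: +3 fires, +2 burnt (F count now 3)
Step 7: +5 fires, +3 burnt (F count now 5)
Step 8: +3 fires, +5 burnt (F count now 3)
Step 9: +2 fires, +3 burnt (F count now 2)
Step 10: +1 fires, +2 burnt (F count now 1)
Step 11: +0 fires, +1 burnt (F count now 0)
Fire out after step 11
Initially T: 26, now '.': 35
Total burnt (originally-T cells now '.'): 25

Answer: 25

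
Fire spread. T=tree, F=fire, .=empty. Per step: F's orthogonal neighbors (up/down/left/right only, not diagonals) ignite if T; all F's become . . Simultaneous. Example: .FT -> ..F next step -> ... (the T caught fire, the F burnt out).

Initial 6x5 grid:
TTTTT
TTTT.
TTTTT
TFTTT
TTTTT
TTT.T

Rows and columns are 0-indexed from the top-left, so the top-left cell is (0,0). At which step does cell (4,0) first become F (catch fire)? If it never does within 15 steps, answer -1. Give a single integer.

Step 1: cell (4,0)='T' (+4 fires, +1 burnt)
Step 2: cell (4,0)='F' (+7 fires, +4 burnt)
  -> target ignites at step 2
Step 3: cell (4,0)='.' (+8 fires, +7 burnt)
Step 4: cell (4,0)='.' (+5 fires, +8 burnt)
Step 5: cell (4,0)='.' (+2 fires, +5 burnt)
Step 6: cell (4,0)='.' (+1 fires, +2 burnt)
Step 7: cell (4,0)='.' (+0 fires, +1 burnt)
  fire out at step 7

2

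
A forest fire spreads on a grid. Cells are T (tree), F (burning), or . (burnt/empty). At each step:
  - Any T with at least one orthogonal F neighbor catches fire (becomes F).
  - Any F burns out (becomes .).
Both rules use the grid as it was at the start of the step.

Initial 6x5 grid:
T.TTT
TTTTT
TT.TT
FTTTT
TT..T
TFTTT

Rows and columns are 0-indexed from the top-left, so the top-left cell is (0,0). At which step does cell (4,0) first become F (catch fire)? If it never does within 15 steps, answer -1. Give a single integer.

Step 1: cell (4,0)='F' (+6 fires, +2 burnt)
  -> target ignites at step 1
Step 2: cell (4,0)='.' (+4 fires, +6 burnt)
Step 3: cell (4,0)='.' (+4 fires, +4 burnt)
Step 4: cell (4,0)='.' (+4 fires, +4 burnt)
Step 5: cell (4,0)='.' (+3 fires, +4 burnt)
Step 6: cell (4,0)='.' (+2 fires, +3 burnt)
Step 7: cell (4,0)='.' (+1 fires, +2 burnt)
Step 8: cell (4,0)='.' (+0 fires, +1 burnt)
  fire out at step 8

1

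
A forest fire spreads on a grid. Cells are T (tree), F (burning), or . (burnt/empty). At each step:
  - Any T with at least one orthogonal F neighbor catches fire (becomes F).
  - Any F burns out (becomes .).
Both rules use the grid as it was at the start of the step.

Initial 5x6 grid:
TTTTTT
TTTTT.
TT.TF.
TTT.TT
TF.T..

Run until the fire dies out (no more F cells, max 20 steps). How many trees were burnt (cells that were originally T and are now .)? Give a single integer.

Answer: 20

Derivation:
Step 1: +5 fires, +2 burnt (F count now 5)
Step 2: +6 fires, +5 burnt (F count now 6)
Step 3: +5 fires, +6 burnt (F count now 5)
Step 4: +3 fires, +5 burnt (F count now 3)
Step 5: +1 fires, +3 burnt (F count now 1)
Step 6: +0 fires, +1 burnt (F count now 0)
Fire out after step 6
Initially T: 21, now '.': 29
Total burnt (originally-T cells now '.'): 20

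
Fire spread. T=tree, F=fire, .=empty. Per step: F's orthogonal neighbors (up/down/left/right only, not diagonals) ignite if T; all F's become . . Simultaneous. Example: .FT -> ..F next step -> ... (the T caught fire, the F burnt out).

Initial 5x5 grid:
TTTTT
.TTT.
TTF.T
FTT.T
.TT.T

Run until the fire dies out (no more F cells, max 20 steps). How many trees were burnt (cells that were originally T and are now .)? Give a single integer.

Answer: 14

Derivation:
Step 1: +5 fires, +2 burnt (F count now 5)
Step 2: +5 fires, +5 burnt (F count now 5)
Step 3: +2 fires, +5 burnt (F count now 2)
Step 4: +2 fires, +2 burnt (F count now 2)
Step 5: +0 fires, +2 burnt (F count now 0)
Fire out after step 5
Initially T: 17, now '.': 22
Total burnt (originally-T cells now '.'): 14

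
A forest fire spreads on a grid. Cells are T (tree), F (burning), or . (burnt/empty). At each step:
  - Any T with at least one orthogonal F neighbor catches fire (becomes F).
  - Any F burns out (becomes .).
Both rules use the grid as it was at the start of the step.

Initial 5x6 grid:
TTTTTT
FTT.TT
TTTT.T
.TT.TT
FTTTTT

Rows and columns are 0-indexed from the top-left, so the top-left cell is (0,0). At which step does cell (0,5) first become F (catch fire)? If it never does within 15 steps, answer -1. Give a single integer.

Step 1: cell (0,5)='T' (+4 fires, +2 burnt)
Step 2: cell (0,5)='T' (+5 fires, +4 burnt)
Step 3: cell (0,5)='T' (+4 fires, +5 burnt)
Step 4: cell (0,5)='T' (+3 fires, +4 burnt)
Step 5: cell (0,5)='T' (+3 fires, +3 burnt)
Step 6: cell (0,5)='F' (+3 fires, +3 burnt)
  -> target ignites at step 6
Step 7: cell (0,5)='.' (+2 fires, +3 burnt)
Step 8: cell (0,5)='.' (+0 fires, +2 burnt)
  fire out at step 8

6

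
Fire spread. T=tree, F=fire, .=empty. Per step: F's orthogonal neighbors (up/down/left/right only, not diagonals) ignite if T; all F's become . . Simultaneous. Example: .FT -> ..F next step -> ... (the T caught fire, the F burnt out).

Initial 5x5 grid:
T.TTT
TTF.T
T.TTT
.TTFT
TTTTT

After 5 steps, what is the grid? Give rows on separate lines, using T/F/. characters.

Step 1: 7 trees catch fire, 2 burn out
  T.FTT
  TF..T
  T.FFT
  .TF.F
  TTTFT
Step 2: 6 trees catch fire, 7 burn out
  T..FT
  F...T
  T...F
  .F...
  TTF.F
Step 3: 5 trees catch fire, 6 burn out
  F...F
  ....F
  F....
  .....
  TF...
Step 4: 1 trees catch fire, 5 burn out
  .....
  .....
  .....
  .....
  F....
Step 5: 0 trees catch fire, 1 burn out
  .....
  .....
  .....
  .....
  .....

.....
.....
.....
.....
.....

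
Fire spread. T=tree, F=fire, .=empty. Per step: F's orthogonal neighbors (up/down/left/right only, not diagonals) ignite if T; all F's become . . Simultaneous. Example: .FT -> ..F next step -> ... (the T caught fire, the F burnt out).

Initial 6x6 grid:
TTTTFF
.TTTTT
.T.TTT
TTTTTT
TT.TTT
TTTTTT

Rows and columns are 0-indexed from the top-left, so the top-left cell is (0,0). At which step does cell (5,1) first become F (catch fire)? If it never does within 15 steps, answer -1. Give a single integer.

Step 1: cell (5,1)='T' (+3 fires, +2 burnt)
Step 2: cell (5,1)='T' (+4 fires, +3 burnt)
Step 3: cell (5,1)='T' (+5 fires, +4 burnt)
Step 4: cell (5,1)='T' (+5 fires, +5 burnt)
Step 5: cell (5,1)='T' (+5 fires, +5 burnt)
Step 6: cell (5,1)='T' (+2 fires, +5 burnt)
Step 7: cell (5,1)='T' (+3 fires, +2 burnt)
Step 8: cell (5,1)='F' (+2 fires, +3 burnt)
  -> target ignites at step 8
Step 9: cell (5,1)='.' (+1 fires, +2 burnt)
Step 10: cell (5,1)='.' (+0 fires, +1 burnt)
  fire out at step 10

8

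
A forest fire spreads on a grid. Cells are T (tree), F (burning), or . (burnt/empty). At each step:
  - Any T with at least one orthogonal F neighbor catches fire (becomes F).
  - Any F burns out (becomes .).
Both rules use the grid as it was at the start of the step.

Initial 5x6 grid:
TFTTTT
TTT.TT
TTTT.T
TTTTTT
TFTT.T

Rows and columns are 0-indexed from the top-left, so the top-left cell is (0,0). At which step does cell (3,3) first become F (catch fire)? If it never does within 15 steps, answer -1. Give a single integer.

Step 1: cell (3,3)='T' (+6 fires, +2 burnt)
Step 2: cell (3,3)='T' (+7 fires, +6 burnt)
Step 3: cell (3,3)='F' (+4 fires, +7 burnt)
  -> target ignites at step 3
Step 4: cell (3,3)='.' (+4 fires, +4 burnt)
Step 5: cell (3,3)='.' (+2 fires, +4 burnt)
Step 6: cell (3,3)='.' (+2 fires, +2 burnt)
Step 7: cell (3,3)='.' (+0 fires, +2 burnt)
  fire out at step 7

3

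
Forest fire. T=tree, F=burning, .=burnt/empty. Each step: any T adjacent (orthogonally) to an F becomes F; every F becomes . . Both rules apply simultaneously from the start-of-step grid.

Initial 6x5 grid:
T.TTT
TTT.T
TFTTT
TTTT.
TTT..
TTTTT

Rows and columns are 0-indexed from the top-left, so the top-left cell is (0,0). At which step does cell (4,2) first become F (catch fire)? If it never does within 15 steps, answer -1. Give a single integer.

Step 1: cell (4,2)='T' (+4 fires, +1 burnt)
Step 2: cell (4,2)='T' (+6 fires, +4 burnt)
Step 3: cell (4,2)='F' (+7 fires, +6 burnt)
  -> target ignites at step 3
Step 4: cell (4,2)='.' (+4 fires, +7 burnt)
Step 5: cell (4,2)='.' (+2 fires, +4 burnt)
Step 6: cell (4,2)='.' (+1 fires, +2 burnt)
Step 7: cell (4,2)='.' (+0 fires, +1 burnt)
  fire out at step 7

3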